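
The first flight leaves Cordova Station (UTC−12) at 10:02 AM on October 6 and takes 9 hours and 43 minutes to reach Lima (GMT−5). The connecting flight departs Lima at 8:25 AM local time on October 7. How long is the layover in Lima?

Convert departure to UTC: 10:02 AM + 12:00 = 10:02 PM UTC on Oct 6.
Add 9 hours and 43 minutes flight time → 7:45 AM UTC (Oct 7).
Lima is UTC−5:00, so local arrival = 7:45 AM − 5:00 = 2:45 AM on Oct 7.
Layover = 8:25 AM − 2:45 AM = 5 hours 40 minutes.

5 hours 40 minutes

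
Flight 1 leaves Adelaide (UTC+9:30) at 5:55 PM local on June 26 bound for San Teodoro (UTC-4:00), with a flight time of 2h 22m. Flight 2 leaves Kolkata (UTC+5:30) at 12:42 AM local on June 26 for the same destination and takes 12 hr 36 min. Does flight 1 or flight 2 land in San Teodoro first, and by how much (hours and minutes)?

the second, by 2 hours 59 minutes

Flight 1 in UTC: 5:55 PM − 9:30 = 8:25 AM on Jun 26.
+2 hours 22 minutes → arrive 10:47 AM UTC on Jun 26.
Flight 2 in UTC: 12:42 AM − 5:30 = 7:12 PM on Jun 25.
+12 hours 36 minutes → arrive 7:48 AM UTC on Jun 26.
Flight 2 lands earlier by 2 hours 59 minutes.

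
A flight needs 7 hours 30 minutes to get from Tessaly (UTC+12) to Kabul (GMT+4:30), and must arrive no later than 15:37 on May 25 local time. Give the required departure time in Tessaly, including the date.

Target arrival in UTC: 15:37 − 4:30 = 11:07 on May 25.
Subtract 7 hours 30 minutes → departure 03:37 UTC on May 25.
Tessaly is UTC+12:00: 03:37 + 12:00 = 15:37 on May 25.

15:37 on May 25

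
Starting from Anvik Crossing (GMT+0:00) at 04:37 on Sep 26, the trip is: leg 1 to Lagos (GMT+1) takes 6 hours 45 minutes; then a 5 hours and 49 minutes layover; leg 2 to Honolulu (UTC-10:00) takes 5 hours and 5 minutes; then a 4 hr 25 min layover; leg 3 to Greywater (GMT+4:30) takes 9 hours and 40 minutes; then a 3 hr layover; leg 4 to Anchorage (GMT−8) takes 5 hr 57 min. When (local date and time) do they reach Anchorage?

Anvik Crossing is at UTC+0, so departure is already 04:37 UTC on Sep 26.
Add 6 hours and 45 minutes leg 1 → 11:22 UTC.
Add 5 hours 49 minutes layover in Lagos → 17:11 UTC.
Add 5 hours 5 minutes leg 2 → 22:16 UTC.
Add 4 hours 25 minutes layover in Honolulu → 02:41 UTC (Sep 27).
Add 9 hours 40 minutes leg 3 → 12:21 UTC.
Add 3 hours layover in Greywater → 15:21 UTC.
Add 5 hours and 57 minutes leg 4 → 21:18 UTC.
Anchorage is UTC−8:00, so local arrival = 21:18 − 8:00 = 13:18 on Sep 27.

13:18 on September 27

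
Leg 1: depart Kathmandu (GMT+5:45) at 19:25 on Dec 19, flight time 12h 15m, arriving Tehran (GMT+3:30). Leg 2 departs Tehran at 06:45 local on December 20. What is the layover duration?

1 hour 20 minutes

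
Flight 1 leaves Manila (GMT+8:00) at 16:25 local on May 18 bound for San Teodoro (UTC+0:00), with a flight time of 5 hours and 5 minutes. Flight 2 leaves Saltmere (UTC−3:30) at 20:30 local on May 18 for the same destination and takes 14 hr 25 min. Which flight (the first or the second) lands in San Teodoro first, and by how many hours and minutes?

Flight 1 in UTC: 16:25 − 8:00 = 08:25 on May 18.
+5 hours and 5 minutes → arrive 13:30 UTC on May 18.
Flight 2 in UTC: 20:30 + 3:30 = 00:00 on May 19.
+14 hours 25 minutes → arrive 14:25 UTC on May 19.
Flight 1 lands earlier by 24 hours 55 minutes.

the first, by 24 hours 55 minutes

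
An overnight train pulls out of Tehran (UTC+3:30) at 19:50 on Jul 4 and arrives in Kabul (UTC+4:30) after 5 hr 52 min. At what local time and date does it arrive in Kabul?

Convert departure to UTC: 19:50 − 3:30 = 16:20 UTC on Jul 4.
Add 5 hours 52 minutes travel time → 22:12 UTC.
Kabul is UTC+4:30, so local arrival = 22:12 + 4:30 = 02:42 on Jul 5.

02:42 on July 5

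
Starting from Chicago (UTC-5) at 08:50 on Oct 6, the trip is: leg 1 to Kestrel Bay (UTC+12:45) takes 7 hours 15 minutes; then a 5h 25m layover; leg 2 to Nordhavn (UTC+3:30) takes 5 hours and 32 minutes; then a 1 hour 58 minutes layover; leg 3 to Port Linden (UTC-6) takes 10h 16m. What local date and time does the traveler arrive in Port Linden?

Convert departure to UTC: 08:50 + 5:00 = 13:50 UTC on Oct 6.
Add 7 hours 15 minutes leg 1 → 21:05 UTC.
Add 5 hours 25 minutes layover in Kestrel Bay → 02:30 UTC (Oct 7).
Add 5 hours 32 minutes leg 2 → 08:02 UTC.
Add 1 hour 58 minutes layover in Nordhavn → 10:00 UTC.
Add 10 hours 16 minutes leg 3 → 20:16 UTC.
Port Linden is UTC−6:00, so local arrival = 20:16 − 6:00 = 14:16 on Oct 7.

14:16 on Oct 7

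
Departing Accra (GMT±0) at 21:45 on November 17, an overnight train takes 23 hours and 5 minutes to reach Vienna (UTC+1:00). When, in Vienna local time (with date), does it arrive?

Accra is at UTC+0, so departure is already 21:45 UTC on Nov 17.
Add 23 hours 5 minutes travel time → 20:50 UTC (Nov 18).
Vienna is UTC+1:00, so local arrival = 20:50 + 1:00 = 21:50 on Nov 18.

21:50 on November 18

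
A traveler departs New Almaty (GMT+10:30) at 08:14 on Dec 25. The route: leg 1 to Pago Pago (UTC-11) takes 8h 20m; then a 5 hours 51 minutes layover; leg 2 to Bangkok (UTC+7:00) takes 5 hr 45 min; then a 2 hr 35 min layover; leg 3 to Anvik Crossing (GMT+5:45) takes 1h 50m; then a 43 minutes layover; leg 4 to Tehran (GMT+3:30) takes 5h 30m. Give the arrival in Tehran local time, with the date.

Convert departure to UTC: 08:14 − 10:30 = 21:44 UTC on Dec 24.
Add 8 hours 20 minutes leg 1 → 06:04 UTC (Dec 25).
Add 5 hours 51 minutes layover in Pago Pago → 11:55 UTC.
Add 5 hours 45 minutes leg 2 → 17:40 UTC.
Add 2 hours and 35 minutes layover in Bangkok → 20:15 UTC.
Add 1 hour 50 minutes leg 3 → 22:05 UTC.
Add 43 minutes layover in Anvik Crossing → 22:48 UTC.
Add 5 hours and 30 minutes leg 4 → 04:18 UTC (Dec 26).
Tehran is UTC+3:30, so local arrival = 04:18 + 3:30 = 07:48 on Dec 26.

07:48 on December 26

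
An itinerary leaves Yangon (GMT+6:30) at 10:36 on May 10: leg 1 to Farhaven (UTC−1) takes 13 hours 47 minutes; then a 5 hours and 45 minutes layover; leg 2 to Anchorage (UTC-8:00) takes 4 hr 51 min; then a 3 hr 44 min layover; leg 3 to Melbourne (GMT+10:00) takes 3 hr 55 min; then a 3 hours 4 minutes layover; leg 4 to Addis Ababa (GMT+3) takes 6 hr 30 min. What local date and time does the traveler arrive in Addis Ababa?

Convert departure to UTC: 10:36 − 6:30 = 04:06 UTC on May 10.
Add 13 hours and 47 minutes leg 1 → 17:53 UTC.
Add 5 hours 45 minutes layover in Farhaven → 23:38 UTC.
Add 4 hours 51 minutes leg 2 → 04:29 UTC (May 11).
Add 3 hours 44 minutes layover in Anchorage → 08:13 UTC.
Add 3 hours and 55 minutes leg 3 → 12:08 UTC.
Add 3 hours and 4 minutes layover in Melbourne → 15:12 UTC.
Add 6 hours 30 minutes leg 4 → 21:42 UTC.
Addis Ababa is UTC+3:00, so local arrival = 21:42 + 3:00 = 00:42 on May 12.

00:42 on May 12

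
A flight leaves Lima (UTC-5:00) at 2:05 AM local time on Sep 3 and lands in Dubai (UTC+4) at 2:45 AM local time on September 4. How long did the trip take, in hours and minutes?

Departure in UTC: 2:05 AM + 5:00 = 7:05 AM on Sep 3.
Arrival in UTC: 2:45 AM − 4:00 = 10:45 PM on Sep 3.
Elapsed = 10:45 PM − 7:05 AM = 15 hours 40 minutes.

15 hours 40 minutes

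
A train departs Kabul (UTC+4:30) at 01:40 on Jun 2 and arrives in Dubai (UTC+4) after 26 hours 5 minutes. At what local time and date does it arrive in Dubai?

03:15 on June 3

Convert departure to UTC: 01:40 − 4:30 = 21:10 UTC on Jun 1.
Add 26 hours 5 minutes travel time → 23:15 UTC (Jun 2).
Dubai is UTC+4:00, so local arrival = 23:15 + 4:00 = 03:15 on Jun 3.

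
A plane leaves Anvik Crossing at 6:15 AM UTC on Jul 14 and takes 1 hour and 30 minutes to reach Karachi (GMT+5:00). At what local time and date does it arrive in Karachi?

Departure is given in UTC: 6:15 AM on Jul 14.
Add 1 hour 30 minutes → 7:45 AM UTC.
Karachi is UTC+5:00: 7:45 AM + 5:00 = 12:45 PM on Jul 14.

12:45 PM on Jul 14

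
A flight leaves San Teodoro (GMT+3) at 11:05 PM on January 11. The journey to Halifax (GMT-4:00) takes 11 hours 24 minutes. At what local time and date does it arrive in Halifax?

Convert departure to UTC: 11:05 PM − 3:00 = 8:05 PM UTC on Jan 11.
Add 11 hours and 24 minutes travel time → 7:29 AM UTC (Jan 12).
Halifax is UTC−4:00, so local arrival = 7:29 AM − 4:00 = 3:29 AM on Jan 12.

3:29 AM on Jan 12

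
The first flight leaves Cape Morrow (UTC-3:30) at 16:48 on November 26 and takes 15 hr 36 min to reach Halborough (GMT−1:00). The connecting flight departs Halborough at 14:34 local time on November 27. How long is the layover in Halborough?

Convert departure to UTC: 16:48 + 3:30 = 20:18 UTC on Nov 26.
Add 15 hours and 36 minutes flight time → 11:54 UTC (Nov 27).
Halborough is UTC−1:00, so local arrival = 11:54 − 1:00 = 10:54 on Nov 27.
Layover = 14:34 − 10:54 = 3 hours 40 minutes.

3 hours 40 minutes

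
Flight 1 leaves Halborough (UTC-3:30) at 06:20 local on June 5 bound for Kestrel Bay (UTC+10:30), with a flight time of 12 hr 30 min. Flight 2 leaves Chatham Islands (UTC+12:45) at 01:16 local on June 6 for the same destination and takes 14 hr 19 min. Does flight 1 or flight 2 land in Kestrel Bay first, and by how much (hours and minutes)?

Flight 1 in UTC: 06:20 + 3:30 = 09:50 on Jun 5.
+12 hours and 30 minutes → arrive 22:20 UTC on Jun 5.
Flight 2 in UTC: 01:16 − 12:45 = 12:31 on Jun 5.
+14 hours and 19 minutes → arrive 02:50 UTC on Jun 6.
Flight 1 lands earlier by 4 hours 30 minutes.

the first, by 4 hours 30 minutes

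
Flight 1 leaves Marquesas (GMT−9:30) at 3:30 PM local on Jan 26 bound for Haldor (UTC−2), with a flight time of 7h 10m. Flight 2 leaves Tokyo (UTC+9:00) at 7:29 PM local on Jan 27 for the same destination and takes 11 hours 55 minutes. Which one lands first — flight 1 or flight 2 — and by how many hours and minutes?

the first, by 14 hours 14 minutes

Flight 1 in UTC: 3:30 PM + 9:30 = 1:00 AM on Jan 27.
+7 hours and 10 minutes → arrive 8:10 AM UTC on Jan 27.
Flight 2 in UTC: 7:29 PM − 9:00 = 10:29 AM on Jan 27.
+11 hours and 55 minutes → arrive 10:24 PM UTC on Jan 27.
Flight 1 lands earlier by 14 hours 14 minutes.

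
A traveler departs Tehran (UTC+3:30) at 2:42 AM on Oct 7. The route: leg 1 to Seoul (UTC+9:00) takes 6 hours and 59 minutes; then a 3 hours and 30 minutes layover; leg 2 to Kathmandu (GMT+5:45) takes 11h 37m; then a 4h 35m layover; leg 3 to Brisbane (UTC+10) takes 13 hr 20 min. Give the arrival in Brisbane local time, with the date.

1:13 AM on Oct 9

Convert departure to UTC: 2:42 AM − 3:30 = 11:12 PM UTC on Oct 6.
Add 6 hours 59 minutes leg 1 → 6:11 AM UTC (Oct 7).
Add 3 hours and 30 minutes layover in Seoul → 9:41 AM UTC.
Add 11 hours 37 minutes leg 2 → 9:18 PM UTC.
Add 4 hours 35 minutes layover in Kathmandu → 1:53 AM UTC (Oct 8).
Add 13 hours and 20 minutes leg 3 → 3:13 PM UTC.
Brisbane is UTC+10:00, so local arrival = 3:13 PM + 10:00 = 1:13 AM on Oct 9.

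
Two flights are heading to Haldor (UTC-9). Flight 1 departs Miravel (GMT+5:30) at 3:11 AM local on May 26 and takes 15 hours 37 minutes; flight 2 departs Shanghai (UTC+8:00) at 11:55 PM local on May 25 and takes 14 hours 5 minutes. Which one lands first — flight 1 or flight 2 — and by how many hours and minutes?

Flight 1 in UTC: 3:11 AM − 5:30 = 9:41 PM on May 25.
+15 hours and 37 minutes → arrive 1:18 PM UTC on May 26.
Flight 2 in UTC: 11:55 PM − 8:00 = 3:55 PM on May 25.
+14 hours and 5 minutes → arrive 6:00 AM UTC on May 26.
Flight 2 lands earlier by 7 hours 18 minutes.

the second, by 7 hours 18 minutes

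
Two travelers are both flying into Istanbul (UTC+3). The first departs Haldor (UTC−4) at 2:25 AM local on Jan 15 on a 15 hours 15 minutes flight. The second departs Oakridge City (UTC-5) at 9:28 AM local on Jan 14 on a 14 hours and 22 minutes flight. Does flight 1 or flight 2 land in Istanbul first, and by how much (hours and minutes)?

Flight 1 in UTC: 2:25 AM + 4:00 = 6:25 AM on Jan 15.
+15 hours 15 minutes → arrive 9:40 PM UTC on Jan 15.
Flight 2 in UTC: 9:28 AM + 5:00 = 2:28 PM on Jan 14.
+14 hours and 22 minutes → arrive 4:50 AM UTC on Jan 15.
Flight 2 lands earlier by 16 hours 50 minutes.

the second, by 16 hours 50 minutes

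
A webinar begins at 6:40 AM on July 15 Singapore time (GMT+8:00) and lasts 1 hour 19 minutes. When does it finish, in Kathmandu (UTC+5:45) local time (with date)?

5:44 AM on Jul 15

Convert start to UTC: 6:40 AM − 8:00 = 10:40 PM UTC on Jul 14.
Add 1 hour 19 minutes duration → 11:59 PM UTC.
Kathmandu is UTC+5:45, so local end time = 11:59 PM + 5:45 = 5:44 AM on Jul 15.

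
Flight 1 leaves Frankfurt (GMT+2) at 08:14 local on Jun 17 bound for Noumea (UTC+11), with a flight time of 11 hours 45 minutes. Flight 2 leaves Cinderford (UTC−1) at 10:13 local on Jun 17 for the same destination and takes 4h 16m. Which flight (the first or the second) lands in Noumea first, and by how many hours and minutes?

the second, by 2 hours 30 minutes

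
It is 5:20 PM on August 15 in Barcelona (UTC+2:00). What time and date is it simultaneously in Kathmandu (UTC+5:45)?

9:05 PM on Aug 15

In UTC: 5:20 PM − 2:00 = 3:20 PM on Aug 15.
Kathmandu is UTC+5:45: 3:20 PM + 5:45 = 9:05 PM on Aug 15.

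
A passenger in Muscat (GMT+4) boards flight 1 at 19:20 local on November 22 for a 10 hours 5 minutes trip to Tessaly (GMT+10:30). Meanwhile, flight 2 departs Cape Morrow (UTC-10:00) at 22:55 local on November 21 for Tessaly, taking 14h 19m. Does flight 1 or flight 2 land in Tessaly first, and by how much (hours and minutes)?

the second, by 2 hours 11 minutes

Flight 1 in UTC: 19:20 − 4:00 = 15:20 on Nov 22.
+10 hours 5 minutes → arrive 01:25 UTC on Nov 23.
Flight 2 in UTC: 22:55 + 10:00 = 08:55 on Nov 22.
+14 hours and 19 minutes → arrive 23:14 UTC on Nov 22.
Flight 2 lands earlier by 2 hours 11 minutes.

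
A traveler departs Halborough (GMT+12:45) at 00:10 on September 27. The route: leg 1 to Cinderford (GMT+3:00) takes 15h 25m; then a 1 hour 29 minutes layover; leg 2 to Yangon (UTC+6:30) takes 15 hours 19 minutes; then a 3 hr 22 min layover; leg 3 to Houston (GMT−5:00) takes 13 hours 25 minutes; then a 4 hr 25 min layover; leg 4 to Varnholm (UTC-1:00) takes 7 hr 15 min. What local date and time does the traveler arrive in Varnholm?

23:05 on September 28

Convert departure to UTC: 00:10 − 12:45 = 11:25 UTC on Sep 26.
Add 15 hours and 25 minutes leg 1 → 02:50 UTC (Sep 27).
Add 1 hour and 29 minutes layover in Cinderford → 04:19 UTC.
Add 15 hours and 19 minutes leg 2 → 19:38 UTC.
Add 3 hours and 22 minutes layover in Yangon → 23:00 UTC.
Add 13 hours 25 minutes leg 3 → 12:25 UTC (Sep 28).
Add 4 hours and 25 minutes layover in Houston → 16:50 UTC.
Add 7 hours 15 minutes leg 4 → 00:05 UTC (Sep 29).
Varnholm is UTC−1:00, so local arrival = 00:05 − 1:00 = 23:05 on Sep 28.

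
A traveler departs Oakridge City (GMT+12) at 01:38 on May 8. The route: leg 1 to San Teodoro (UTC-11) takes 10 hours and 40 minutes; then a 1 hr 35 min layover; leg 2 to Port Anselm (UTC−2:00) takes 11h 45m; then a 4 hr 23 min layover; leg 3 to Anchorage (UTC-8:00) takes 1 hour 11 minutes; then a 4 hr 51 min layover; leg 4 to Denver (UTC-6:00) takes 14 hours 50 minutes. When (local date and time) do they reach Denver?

08:53 on May 9

Convert departure to UTC: 01:38 − 12:00 = 13:38 UTC on May 7.
Add 10 hours 40 minutes leg 1 → 00:18 UTC (May 8).
Add 1 hour 35 minutes layover in San Teodoro → 01:53 UTC.
Add 11 hours and 45 minutes leg 2 → 13:38 UTC.
Add 4 hours 23 minutes layover in Port Anselm → 18:01 UTC.
Add 1 hour 11 minutes leg 3 → 19:12 UTC.
Add 4 hours 51 minutes layover in Anchorage → 00:03 UTC (May 9).
Add 14 hours and 50 minutes leg 4 → 14:53 UTC.
Denver is UTC−6:00, so local arrival = 14:53 − 6:00 = 08:53 on May 9.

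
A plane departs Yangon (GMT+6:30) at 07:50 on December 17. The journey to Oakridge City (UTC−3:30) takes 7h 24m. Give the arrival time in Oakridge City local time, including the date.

Oakridge City is 10:00 behind Yangon.
After 7 hours 24 minutes it is 15:14 in Yangon.
Shift by the zone difference: 15:14 − 10:00 = 05:14 on Dec 17 in Oakridge City.

05:14 on December 17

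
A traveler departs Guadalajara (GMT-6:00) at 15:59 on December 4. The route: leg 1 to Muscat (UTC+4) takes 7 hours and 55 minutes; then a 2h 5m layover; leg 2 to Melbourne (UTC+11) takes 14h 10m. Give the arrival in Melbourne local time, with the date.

Convert departure to UTC: 15:59 + 6:00 = 21:59 UTC on Dec 4.
Add 7 hours 55 minutes leg 1 → 05:54 UTC (Dec 5).
Add 2 hours 5 minutes layover in Muscat → 07:59 UTC.
Add 14 hours and 10 minutes leg 2 → 22:09 UTC.
Melbourne is UTC+11:00, so local arrival = 22:09 + 11:00 = 09:09 on Dec 6.

09:09 on December 6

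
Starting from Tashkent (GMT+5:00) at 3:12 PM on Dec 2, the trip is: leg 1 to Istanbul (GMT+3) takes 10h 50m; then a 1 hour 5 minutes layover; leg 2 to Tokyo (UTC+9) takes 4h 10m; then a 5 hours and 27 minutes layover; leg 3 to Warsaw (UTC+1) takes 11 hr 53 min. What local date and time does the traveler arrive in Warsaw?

Convert departure to UTC: 3:12 PM − 5:00 = 10:12 AM UTC on Dec 2.
Add 10 hours and 50 minutes leg 1 → 9:02 PM UTC.
Add 1 hour and 5 minutes layover in Istanbul → 10:07 PM UTC.
Add 4 hours and 10 minutes leg 2 → 2:17 AM UTC (Dec 3).
Add 5 hours 27 minutes layover in Tokyo → 7:44 AM UTC.
Add 11 hours 53 minutes leg 3 → 7:37 PM UTC.
Warsaw is UTC+1:00, so local arrival = 7:37 PM + 1:00 = 8:37 PM on Dec 3.

8:37 PM on December 3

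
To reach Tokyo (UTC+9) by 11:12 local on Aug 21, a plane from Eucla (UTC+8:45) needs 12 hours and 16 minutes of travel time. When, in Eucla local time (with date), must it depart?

22:41 on Aug 20

Target arrival in UTC: 11:12 − 9:00 = 02:12 on Aug 21.
Subtract 12 hours 16 minutes → departure 13:56 UTC on Aug 20.
Eucla is UTC+8:45: 13:56 + 8:45 = 22:41 on Aug 20.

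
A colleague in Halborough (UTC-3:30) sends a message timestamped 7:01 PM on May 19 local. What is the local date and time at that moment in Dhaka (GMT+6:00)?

4:31 AM on May 20

In UTC: 7:01 PM + 3:30 = 10:31 PM on May 19.
Dhaka is UTC+6:00: 10:31 PM + 6:00 = 4:31 AM on May 20.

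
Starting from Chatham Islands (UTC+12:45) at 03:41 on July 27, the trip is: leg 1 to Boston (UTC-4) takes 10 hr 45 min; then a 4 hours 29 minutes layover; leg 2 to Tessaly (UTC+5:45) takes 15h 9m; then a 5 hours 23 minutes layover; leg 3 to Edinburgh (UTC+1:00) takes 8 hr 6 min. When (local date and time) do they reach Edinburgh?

11:48 on July 28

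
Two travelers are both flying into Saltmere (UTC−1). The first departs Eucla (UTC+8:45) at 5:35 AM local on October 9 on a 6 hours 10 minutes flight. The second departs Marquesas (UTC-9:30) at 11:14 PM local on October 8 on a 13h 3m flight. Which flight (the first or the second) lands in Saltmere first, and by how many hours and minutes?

the first, by 18 hours 47 minutes

Flight 1 in UTC: 5:35 AM − 8:45 = 8:50 PM on Oct 8.
+6 hours and 10 minutes → arrive 3:00 AM UTC on Oct 9.
Flight 2 in UTC: 11:14 PM + 9:30 = 8:44 AM on Oct 9.
+13 hours and 3 minutes → arrive 9:47 PM UTC on Oct 9.
Flight 1 lands earlier by 18 hours 47 minutes.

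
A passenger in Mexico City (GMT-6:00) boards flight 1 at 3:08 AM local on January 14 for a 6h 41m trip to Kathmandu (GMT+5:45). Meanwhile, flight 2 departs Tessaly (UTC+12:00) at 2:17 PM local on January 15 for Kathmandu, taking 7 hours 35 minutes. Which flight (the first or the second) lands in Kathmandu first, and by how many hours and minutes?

the first, by 18 hours 3 minutes

Flight 1 in UTC: 3:08 AM + 6:00 = 9:08 AM on Jan 14.
+6 hours 41 minutes → arrive 3:49 PM UTC on Jan 14.
Flight 2 in UTC: 2:17 PM − 12:00 = 2:17 AM on Jan 15.
+7 hours and 35 minutes → arrive 9:52 AM UTC on Jan 15.
Flight 1 lands earlier by 18 hours 3 minutes.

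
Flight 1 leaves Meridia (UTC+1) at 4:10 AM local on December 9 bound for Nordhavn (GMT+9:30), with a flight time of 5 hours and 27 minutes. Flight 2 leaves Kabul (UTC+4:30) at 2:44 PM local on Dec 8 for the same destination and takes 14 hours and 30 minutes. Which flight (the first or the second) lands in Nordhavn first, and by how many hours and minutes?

the second, by 7 hours 53 minutes

Flight 1 in UTC: 4:10 AM − 1:00 = 3:10 AM on Dec 9.
+5 hours and 27 minutes → arrive 8:37 AM UTC on Dec 9.
Flight 2 in UTC: 2:44 PM − 4:30 = 10:14 AM on Dec 8.
+14 hours and 30 minutes → arrive 12:44 AM UTC on Dec 9.
Flight 2 lands earlier by 7 hours 53 minutes.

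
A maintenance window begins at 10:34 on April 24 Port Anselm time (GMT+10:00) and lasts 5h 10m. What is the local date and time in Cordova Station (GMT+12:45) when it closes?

Cordova Station is 2:45 ahead of Port Anselm.
After 5 hours and 10 minutes it is 15:44 in Port Anselm.
Shift by the zone difference: 15:44 + 2:45 = 18:29 on Apr 24 in Cordova Station.

18:29 on April 24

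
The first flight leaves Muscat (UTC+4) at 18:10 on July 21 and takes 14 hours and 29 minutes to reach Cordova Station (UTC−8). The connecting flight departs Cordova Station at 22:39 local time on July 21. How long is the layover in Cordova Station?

2 hours

Convert departure to UTC: 18:10 − 4:00 = 14:10 UTC on Jul 21.
Add 14 hours 29 minutes flight time → 04:39 UTC (Jul 22).
Cordova Station is UTC−8:00, so local arrival = 04:39 − 8:00 = 20:39 on Jul 21.
Layover = 22:39 − 20:39 = 2 hours.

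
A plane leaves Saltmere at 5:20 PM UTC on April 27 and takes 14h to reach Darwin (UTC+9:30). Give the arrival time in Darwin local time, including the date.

4:50 PM on April 28

Departure is given in UTC: 5:20 PM on Apr 27.
Add 14 hours → 7:20 AM UTC (Apr 28).
Darwin is UTC+9:30: 7:20 AM + 9:30 = 4:50 PM on Apr 28.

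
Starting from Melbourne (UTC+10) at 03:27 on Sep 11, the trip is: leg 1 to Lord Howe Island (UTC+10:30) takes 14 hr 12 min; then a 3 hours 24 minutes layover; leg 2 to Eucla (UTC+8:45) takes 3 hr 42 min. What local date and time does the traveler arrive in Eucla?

Convert departure to UTC: 03:27 − 10:00 = 17:27 UTC on Sep 10.
Add 14 hours and 12 minutes leg 1 → 07:39 UTC (Sep 11).
Add 3 hours and 24 minutes layover in Lord Howe Island → 11:03 UTC.
Add 3 hours and 42 minutes leg 2 → 14:45 UTC.
Eucla is UTC+8:45, so local arrival = 14:45 + 8:45 = 23:30 on Sep 11.

23:30 on Sep 11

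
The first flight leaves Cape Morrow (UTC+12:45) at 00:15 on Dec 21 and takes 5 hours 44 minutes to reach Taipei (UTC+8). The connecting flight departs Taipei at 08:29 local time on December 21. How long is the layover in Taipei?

7 hours 15 minutes

Convert departure to UTC: 00:15 − 12:45 = 11:30 UTC on Dec 20.
Add 5 hours and 44 minutes flight time → 17:14 UTC.
Taipei is UTC+8:00, so local arrival = 17:14 + 8:00 = 01:14 on Dec 21.
Layover = 08:29 − 01:14 = 7 hours 15 minutes.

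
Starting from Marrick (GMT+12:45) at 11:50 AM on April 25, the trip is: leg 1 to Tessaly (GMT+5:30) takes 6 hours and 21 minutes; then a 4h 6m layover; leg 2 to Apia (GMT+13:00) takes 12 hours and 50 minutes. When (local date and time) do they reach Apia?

11:22 AM on Apr 26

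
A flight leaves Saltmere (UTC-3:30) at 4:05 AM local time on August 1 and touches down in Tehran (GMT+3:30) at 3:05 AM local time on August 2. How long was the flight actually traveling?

Departure in UTC: 4:05 AM + 3:30 = 7:35 AM on Aug 1.
Arrival in UTC: 3:05 AM − 3:30 = 11:35 PM on Aug 1.
Elapsed = 11:35 PM − 7:35 AM = 16 hours.

16 hours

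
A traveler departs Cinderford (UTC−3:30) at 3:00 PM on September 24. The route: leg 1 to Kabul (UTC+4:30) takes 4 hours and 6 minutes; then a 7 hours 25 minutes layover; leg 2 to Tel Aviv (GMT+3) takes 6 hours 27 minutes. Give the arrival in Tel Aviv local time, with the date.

3:28 PM on September 25

Convert departure to UTC: 3:00 PM + 3:30 = 6:30 PM UTC on Sep 24.
Add 4 hours and 6 minutes leg 1 → 10:36 PM UTC.
Add 7 hours 25 minutes layover in Kabul → 6:01 AM UTC (Sep 25).
Add 6 hours 27 minutes leg 2 → 12:28 PM UTC.
Tel Aviv is UTC+3:00, so local arrival = 12:28 PM + 3:00 = 3:28 PM on Sep 25.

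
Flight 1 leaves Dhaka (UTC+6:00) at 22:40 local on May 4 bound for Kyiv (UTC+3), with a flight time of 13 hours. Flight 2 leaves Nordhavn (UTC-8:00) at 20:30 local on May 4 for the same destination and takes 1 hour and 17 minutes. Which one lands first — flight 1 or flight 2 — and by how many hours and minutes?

Flight 1 in UTC: 22:40 − 6:00 = 16:40 on May 4.
+13 hours → arrive 05:40 UTC on May 5.
Flight 2 in UTC: 20:30 + 8:00 = 04:30 on May 5.
+1 hour and 17 minutes → arrive 05:47 UTC on May 5.
Flight 1 lands earlier by 7 minutes.

the first, by 7 minutes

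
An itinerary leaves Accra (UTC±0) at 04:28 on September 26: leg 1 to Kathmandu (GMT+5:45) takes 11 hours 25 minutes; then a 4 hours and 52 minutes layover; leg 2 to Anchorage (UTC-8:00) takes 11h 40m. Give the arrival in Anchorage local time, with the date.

Accra is at UTC+0, so departure is already 04:28 UTC on Sep 26.
Add 11 hours and 25 minutes leg 1 → 15:53 UTC.
Add 4 hours 52 minutes layover in Kathmandu → 20:45 UTC.
Add 11 hours 40 minutes leg 2 → 08:25 UTC (Sep 27).
Anchorage is UTC−8:00, so local arrival = 08:25 − 8:00 = 00:25 on Sep 27.

00:25 on Sep 27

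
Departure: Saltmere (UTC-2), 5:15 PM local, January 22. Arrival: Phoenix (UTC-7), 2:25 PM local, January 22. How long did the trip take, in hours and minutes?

2 hours 10 minutes

Departure in UTC: 5:15 PM + 2:00 = 7:15 PM on Jan 22.
Arrival in UTC: 2:25 PM + 7:00 = 9:25 PM on Jan 22.
Elapsed = 9:25 PM − 7:15 PM = 2 hours 10 minutes.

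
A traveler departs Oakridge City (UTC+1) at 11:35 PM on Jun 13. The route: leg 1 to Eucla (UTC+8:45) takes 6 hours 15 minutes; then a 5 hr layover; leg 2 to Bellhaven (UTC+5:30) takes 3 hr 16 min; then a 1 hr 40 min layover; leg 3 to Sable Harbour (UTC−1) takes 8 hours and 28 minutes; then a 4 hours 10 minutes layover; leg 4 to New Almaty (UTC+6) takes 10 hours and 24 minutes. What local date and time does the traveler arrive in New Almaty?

Convert departure to UTC: 11:35 PM − 1:00 = 10:35 PM UTC on Jun 13.
Add 6 hours 15 minutes leg 1 → 4:50 AM UTC (Jun 14).
Add 5 hours layover in Eucla → 9:50 AM UTC.
Add 3 hours 16 minutes leg 2 → 1:06 PM UTC.
Add 1 hour 40 minutes layover in Bellhaven → 2:46 PM UTC.
Add 8 hours and 28 minutes leg 3 → 11:14 PM UTC.
Add 4 hours and 10 minutes layover in Sable Harbour → 3:24 AM UTC (Jun 15).
Add 10 hours 24 minutes leg 4 → 1:48 PM UTC.
New Almaty is UTC+6:00, so local arrival = 1:48 PM + 6:00 = 7:48 PM on Jun 15.

7:48 PM on June 15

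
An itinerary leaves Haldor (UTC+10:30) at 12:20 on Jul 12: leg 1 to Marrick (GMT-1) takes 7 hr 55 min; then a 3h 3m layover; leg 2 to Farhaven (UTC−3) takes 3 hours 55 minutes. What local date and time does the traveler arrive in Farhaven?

Convert departure to UTC: 12:20 − 10:30 = 01:50 UTC on Jul 12.
Add 7 hours 55 minutes leg 1 → 09:45 UTC.
Add 3 hours and 3 minutes layover in Marrick → 12:48 UTC.
Add 3 hours 55 minutes leg 2 → 16:43 UTC.
Farhaven is UTC−3:00, so local arrival = 16:43 − 3:00 = 13:43 on Jul 12.

13:43 on July 12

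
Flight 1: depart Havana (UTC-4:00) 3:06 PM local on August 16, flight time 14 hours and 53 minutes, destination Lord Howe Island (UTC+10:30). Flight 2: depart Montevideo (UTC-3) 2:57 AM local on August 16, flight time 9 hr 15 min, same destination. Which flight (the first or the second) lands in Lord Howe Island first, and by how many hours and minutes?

the second, by 18 hours 47 minutes

Flight 1 in UTC: 3:06 PM + 4:00 = 7:06 PM on Aug 16.
+14 hours 53 minutes → arrive 9:59 AM UTC on Aug 17.
Flight 2 in UTC: 2:57 AM + 3:00 = 5:57 AM on Aug 16.
+9 hours 15 minutes → arrive 3:12 PM UTC on Aug 16.
Flight 2 lands earlier by 18 hours 47 minutes.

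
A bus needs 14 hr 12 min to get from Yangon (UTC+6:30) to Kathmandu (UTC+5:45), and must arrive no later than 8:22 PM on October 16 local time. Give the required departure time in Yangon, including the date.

Target arrival in UTC: 8:22 PM − 5:45 = 2:37 PM on Oct 16.
Subtract 14 hours 12 minutes → departure 12:25 AM UTC on Oct 16.
Yangon is UTC+6:30: 12:25 AM + 6:30 = 6:55 AM on Oct 16.

6:55 AM on Oct 16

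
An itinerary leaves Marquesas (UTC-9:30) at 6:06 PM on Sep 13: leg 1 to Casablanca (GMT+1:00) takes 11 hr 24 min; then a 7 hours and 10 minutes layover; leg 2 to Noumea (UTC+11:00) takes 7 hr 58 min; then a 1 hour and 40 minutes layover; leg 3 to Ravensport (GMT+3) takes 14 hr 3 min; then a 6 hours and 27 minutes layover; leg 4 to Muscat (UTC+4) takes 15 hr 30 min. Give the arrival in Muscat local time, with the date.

Convert departure to UTC: 6:06 PM + 9:30 = 3:36 AM UTC on Sep 14.
Add 11 hours and 24 minutes leg 1 → 3:00 PM UTC.
Add 7 hours 10 minutes layover in Casablanca → 10:10 PM UTC.
Add 7 hours 58 minutes leg 2 → 6:08 AM UTC (Sep 15).
Add 1 hour 40 minutes layover in Noumea → 7:48 AM UTC.
Add 14 hours and 3 minutes leg 3 → 9:51 PM UTC.
Add 6 hours and 27 minutes layover in Ravensport → 4:18 AM UTC (Sep 16).
Add 15 hours and 30 minutes leg 4 → 7:48 PM UTC.
Muscat is UTC+4:00, so local arrival = 7:48 PM + 4:00 = 11:48 PM on Sep 16.

11:48 PM on September 16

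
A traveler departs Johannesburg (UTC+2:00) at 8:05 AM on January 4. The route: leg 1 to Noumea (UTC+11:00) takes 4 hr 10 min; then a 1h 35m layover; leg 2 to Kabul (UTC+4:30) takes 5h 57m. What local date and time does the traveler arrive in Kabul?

Convert departure to UTC: 8:05 AM − 2:00 = 6:05 AM UTC on Jan 4.
Add 4 hours 10 minutes leg 1 → 10:15 AM UTC.
Add 1 hour and 35 minutes layover in Noumea → 11:50 AM UTC.
Add 5 hours 57 minutes leg 2 → 5:47 PM UTC.
Kabul is UTC+4:30, so local arrival = 5:47 PM + 4:30 = 10:17 PM on Jan 4.

10:17 PM on Jan 4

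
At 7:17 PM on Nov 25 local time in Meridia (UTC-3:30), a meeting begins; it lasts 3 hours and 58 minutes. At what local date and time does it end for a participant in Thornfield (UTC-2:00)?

Convert start to UTC: 7:17 PM + 3:30 = 10:47 PM UTC on Nov 25.
Add 3 hours and 58 minutes duration → 2:45 AM UTC (Nov 26).
Thornfield is UTC−2:00, so local end time = 2:45 AM − 2:00 = 12:45 AM on Nov 26.

12:45 AM on Nov 26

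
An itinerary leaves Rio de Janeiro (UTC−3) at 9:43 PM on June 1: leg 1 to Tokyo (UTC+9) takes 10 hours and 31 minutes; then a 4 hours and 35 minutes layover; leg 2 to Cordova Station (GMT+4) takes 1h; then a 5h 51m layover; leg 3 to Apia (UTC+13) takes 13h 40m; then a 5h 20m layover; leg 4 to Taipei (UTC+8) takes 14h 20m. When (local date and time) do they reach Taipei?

4:00 PM on June 4

Convert departure to UTC: 9:43 PM + 3:00 = 12:43 AM UTC on Jun 2.
Add 10 hours and 31 minutes leg 1 → 11:14 AM UTC.
Add 4 hours 35 minutes layover in Tokyo → 3:49 PM UTC.
Add 1 hour leg 2 → 4:49 PM UTC.
Add 5 hours 51 minutes layover in Cordova Station → 10:40 PM UTC.
Add 13 hours 40 minutes leg 3 → 12:20 PM UTC (Jun 3).
Add 5 hours 20 minutes layover in Apia → 5:40 PM UTC.
Add 14 hours and 20 minutes leg 4 → 8:00 AM UTC (Jun 4).
Taipei is UTC+8:00, so local arrival = 8:00 AM + 8:00 = 4:00 PM on Jun 4.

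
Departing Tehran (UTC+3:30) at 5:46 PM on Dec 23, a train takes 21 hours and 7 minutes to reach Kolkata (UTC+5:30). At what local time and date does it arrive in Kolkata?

4:53 PM on December 24

Convert departure to UTC: 5:46 PM − 3:30 = 2:16 PM UTC on Dec 23.
Add 21 hours and 7 minutes travel time → 11:23 AM UTC (Dec 24).
Kolkata is UTC+5:30, so local arrival = 11:23 AM + 5:30 = 4:53 PM on Dec 24.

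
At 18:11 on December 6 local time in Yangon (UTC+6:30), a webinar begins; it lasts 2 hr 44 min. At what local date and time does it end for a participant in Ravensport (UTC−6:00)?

08:25 on December 6

Convert start to UTC: 18:11 − 6:30 = 11:41 UTC on Dec 6.
Add 2 hours and 44 minutes duration → 14:25 UTC.
Ravensport is UTC−6:00, so local end time = 14:25 − 6:00 = 08:25 on Dec 6.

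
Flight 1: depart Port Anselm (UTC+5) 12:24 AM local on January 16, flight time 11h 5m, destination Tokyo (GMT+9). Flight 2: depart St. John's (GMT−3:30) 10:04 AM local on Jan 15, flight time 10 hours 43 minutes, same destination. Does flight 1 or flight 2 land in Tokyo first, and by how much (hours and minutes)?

Flight 1 in UTC: 12:24 AM − 5:00 = 7:24 PM on Jan 15.
+11 hours and 5 minutes → arrive 6:29 AM UTC on Jan 16.
Flight 2 in UTC: 10:04 AM + 3:30 = 1:34 PM on Jan 15.
+10 hours 43 minutes → arrive 12:17 AM UTC on Jan 16.
Flight 2 lands earlier by 6 hours 12 minutes.

the second, by 6 hours 12 minutes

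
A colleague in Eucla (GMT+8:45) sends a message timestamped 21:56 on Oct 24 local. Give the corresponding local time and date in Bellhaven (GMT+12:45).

01:56 on October 25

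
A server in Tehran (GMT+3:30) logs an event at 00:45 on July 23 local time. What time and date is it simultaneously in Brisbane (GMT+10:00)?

07:15 on Jul 23

In UTC: 00:45 − 3:30 = 21:15 on Jul 22.
Brisbane is UTC+10:00: 21:15 + 10:00 = 07:15 on Jul 23.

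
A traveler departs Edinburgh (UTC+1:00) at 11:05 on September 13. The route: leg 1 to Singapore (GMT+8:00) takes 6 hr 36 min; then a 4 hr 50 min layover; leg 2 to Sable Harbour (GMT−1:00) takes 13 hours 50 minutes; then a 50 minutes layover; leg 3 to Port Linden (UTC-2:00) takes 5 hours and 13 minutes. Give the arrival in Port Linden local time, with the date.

15:24 on Sep 14

Convert departure to UTC: 11:05 − 1:00 = 10:05 UTC on Sep 13.
Add 6 hours 36 minutes leg 1 → 16:41 UTC.
Add 4 hours 50 minutes layover in Singapore → 21:31 UTC.
Add 13 hours and 50 minutes leg 2 → 11:21 UTC (Sep 14).
Add 50 minutes layover in Sable Harbour → 12:11 UTC.
Add 5 hours and 13 minutes leg 3 → 17:24 UTC.
Port Linden is UTC−2:00, so local arrival = 17:24 − 2:00 = 15:24 on Sep 14.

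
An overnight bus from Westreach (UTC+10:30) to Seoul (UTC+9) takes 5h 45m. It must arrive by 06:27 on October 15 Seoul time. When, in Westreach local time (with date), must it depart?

Target arrival in UTC: 06:27 − 9:00 = 21:27 on Oct 14.
Subtract 5 hours 45 minutes → departure 15:42 UTC on Oct 14.
Westreach is UTC+10:30: 15:42 + 10:30 = 02:12 on Oct 15.

02:12 on October 15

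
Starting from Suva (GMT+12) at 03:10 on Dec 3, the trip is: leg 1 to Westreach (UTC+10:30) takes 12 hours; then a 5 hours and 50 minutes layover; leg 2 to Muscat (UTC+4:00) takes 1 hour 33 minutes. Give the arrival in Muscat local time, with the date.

Convert departure to UTC: 03:10 − 12:00 = 15:10 UTC on Dec 2.
Add 12 hours leg 1 → 03:10 UTC (Dec 3).
Add 5 hours and 50 minutes layover in Westreach → 09:00 UTC.
Add 1 hour 33 minutes leg 2 → 10:33 UTC.
Muscat is UTC+4:00, so local arrival = 10:33 + 4:00 = 14:33 on Dec 3.

14:33 on December 3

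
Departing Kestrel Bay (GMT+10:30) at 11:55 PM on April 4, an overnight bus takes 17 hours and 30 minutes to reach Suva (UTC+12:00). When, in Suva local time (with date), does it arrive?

6:55 PM on April 5

Suva is 1:30 ahead of Kestrel Bay.
After 17 hours 30 minutes it is 5:25 PM (Apr 5) in Kestrel Bay.
Shift by the zone difference: 5:25 PM + 1:30 = 6:55 PM on Apr 5 in Suva.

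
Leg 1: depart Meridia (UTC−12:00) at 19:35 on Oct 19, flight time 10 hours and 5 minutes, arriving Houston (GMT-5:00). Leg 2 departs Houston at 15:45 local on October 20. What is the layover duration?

Convert departure to UTC: 19:35 + 12:00 = 07:35 UTC on Oct 20.
Add 10 hours and 5 minutes flight time → 17:40 UTC.
Houston is UTC−5:00, so local arrival = 17:40 − 5:00 = 12:40 on Oct 20.
Layover = 15:45 − 12:40 = 3 hours 5 minutes.

3 hours 5 minutes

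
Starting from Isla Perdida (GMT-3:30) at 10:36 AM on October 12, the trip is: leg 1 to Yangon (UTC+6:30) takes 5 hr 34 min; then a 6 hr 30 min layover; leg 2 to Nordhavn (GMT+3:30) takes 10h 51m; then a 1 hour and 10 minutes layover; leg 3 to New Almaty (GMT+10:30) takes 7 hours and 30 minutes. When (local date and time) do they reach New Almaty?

8:11 AM on October 14

Convert departure to UTC: 10:36 AM + 3:30 = 2:06 PM UTC on Oct 12.
Add 5 hours and 34 minutes leg 1 → 7:40 PM UTC.
Add 6 hours 30 minutes layover in Yangon → 2:10 AM UTC (Oct 13).
Add 10 hours 51 minutes leg 2 → 1:01 PM UTC.
Add 1 hour and 10 minutes layover in Nordhavn → 2:11 PM UTC.
Add 7 hours 30 minutes leg 3 → 9:41 PM UTC.
New Almaty is UTC+10:30, so local arrival = 9:41 PM + 10:30 = 8:11 AM on Oct 14.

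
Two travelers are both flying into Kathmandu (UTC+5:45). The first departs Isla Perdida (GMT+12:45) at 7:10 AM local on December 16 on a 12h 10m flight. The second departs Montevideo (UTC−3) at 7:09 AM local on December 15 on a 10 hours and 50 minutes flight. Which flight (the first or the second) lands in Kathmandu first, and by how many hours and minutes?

the second, by 9 hours 36 minutes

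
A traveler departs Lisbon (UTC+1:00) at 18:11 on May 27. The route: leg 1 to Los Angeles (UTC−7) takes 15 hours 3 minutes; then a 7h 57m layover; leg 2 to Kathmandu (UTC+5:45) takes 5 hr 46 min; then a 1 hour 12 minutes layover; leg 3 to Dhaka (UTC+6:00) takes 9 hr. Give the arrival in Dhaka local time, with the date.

14:09 on May 29

Convert departure to UTC: 18:11 − 1:00 = 17:11 UTC on May 27.
Add 15 hours and 3 minutes leg 1 → 08:14 UTC (May 28).
Add 7 hours and 57 minutes layover in Los Angeles → 16:11 UTC.
Add 5 hours 46 minutes leg 2 → 21:57 UTC.
Add 1 hour and 12 minutes layover in Kathmandu → 23:09 UTC.
Add 9 hours leg 3 → 08:09 UTC (May 29).
Dhaka is UTC+6:00, so local arrival = 08:09 + 6:00 = 14:09 on May 29.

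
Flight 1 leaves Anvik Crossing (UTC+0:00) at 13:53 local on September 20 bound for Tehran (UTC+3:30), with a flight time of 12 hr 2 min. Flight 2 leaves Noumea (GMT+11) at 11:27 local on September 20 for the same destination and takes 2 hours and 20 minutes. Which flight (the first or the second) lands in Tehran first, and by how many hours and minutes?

Flight 1 departs at 13:53 UTC (Sep 20).
+12 hours and 2 minutes → arrive 01:55 UTC on Sep 21.
Flight 2 in UTC: 11:27 − 11:00 = 00:27 on Sep 20.
+2 hours 20 minutes → arrive 02:47 UTC on Sep 20.
Flight 2 lands earlier by 23 hours 8 minutes.

the second, by 23 hours 8 minutes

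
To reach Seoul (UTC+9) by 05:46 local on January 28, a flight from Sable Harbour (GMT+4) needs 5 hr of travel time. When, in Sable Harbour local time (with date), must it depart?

Target arrival in UTC: 05:46 − 9:00 = 20:46 on Jan 27.
Subtract 5 hours → departure 15:46 UTC on Jan 27.
Sable Harbour is UTC+4:00: 15:46 + 4:00 = 19:46 on Jan 27.

19:46 on Jan 27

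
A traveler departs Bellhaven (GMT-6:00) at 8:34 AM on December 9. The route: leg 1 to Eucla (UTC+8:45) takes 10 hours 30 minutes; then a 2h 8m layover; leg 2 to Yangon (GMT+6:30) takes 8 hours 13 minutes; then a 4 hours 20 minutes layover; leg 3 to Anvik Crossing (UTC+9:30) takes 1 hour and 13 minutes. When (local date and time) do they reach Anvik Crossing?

Convert departure to UTC: 8:34 AM + 6:00 = 2:34 PM UTC on Dec 9.
Add 10 hours and 30 minutes leg 1 → 1:04 AM UTC (Dec 10).
Add 2 hours 8 minutes layover in Eucla → 3:12 AM UTC.
Add 8 hours 13 minutes leg 2 → 11:25 AM UTC.
Add 4 hours 20 minutes layover in Yangon → 3:45 PM UTC.
Add 1 hour and 13 minutes leg 3 → 4:58 PM UTC.
Anvik Crossing is UTC+9:30, so local arrival = 4:58 PM + 9:30 = 2:28 AM on Dec 11.

2:28 AM on Dec 11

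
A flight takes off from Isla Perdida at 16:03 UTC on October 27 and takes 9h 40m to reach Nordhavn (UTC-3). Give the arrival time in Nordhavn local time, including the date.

22:43 on October 27

Departure is given in UTC: 16:03 on Oct 27.
Add 9 hours 40 minutes → 01:43 UTC (Oct 28).
Nordhavn is UTC−3:00: 01:43 − 3:00 = 22:43 on Oct 27.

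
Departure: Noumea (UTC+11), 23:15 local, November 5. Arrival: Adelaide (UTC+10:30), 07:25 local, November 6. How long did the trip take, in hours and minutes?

Adelaide is 0:30 behind Noumea.
Clock-face elapsed time (ignoring zones) is 8 hours 10 minutes.
Actual elapsed = 8 hours 10 minutes + 0:30 = 8 hours 40 minutes.

8 hours 40 minutes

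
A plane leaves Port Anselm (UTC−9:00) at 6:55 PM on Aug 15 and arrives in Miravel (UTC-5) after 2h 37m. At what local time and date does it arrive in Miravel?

Convert departure to UTC: 6:55 PM + 9:00 = 3:55 AM UTC on Aug 16.
Add 2 hours 37 minutes travel time → 6:32 AM UTC.
Miravel is UTC−5:00, so local arrival = 6:32 AM − 5:00 = 1:32 AM on Aug 16.

1:32 AM on August 16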